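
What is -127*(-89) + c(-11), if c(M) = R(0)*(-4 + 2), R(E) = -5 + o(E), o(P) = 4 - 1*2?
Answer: 11309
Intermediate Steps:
o(P) = 2 (o(P) = 4 - 2 = 2)
R(E) = -3 (R(E) = -5 + 2 = -3)
c(M) = 6 (c(M) = -3*(-4 + 2) = -3*(-2) = 6)
-127*(-89) + c(-11) = -127*(-89) + 6 = 11303 + 6 = 11309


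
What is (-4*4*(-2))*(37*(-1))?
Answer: -1184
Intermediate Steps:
(-4*4*(-2))*(37*(-1)) = -16*(-2)*(-37) = 32*(-37) = -1184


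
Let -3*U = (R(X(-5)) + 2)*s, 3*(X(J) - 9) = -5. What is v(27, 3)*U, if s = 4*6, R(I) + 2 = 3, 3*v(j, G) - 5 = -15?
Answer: 80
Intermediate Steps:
X(J) = 22/3 (X(J) = 9 + (⅓)*(-5) = 9 - 5/3 = 22/3)
v(j, G) = -10/3 (v(j, G) = 5/3 + (⅓)*(-15) = 5/3 - 5 = -10/3)
R(I) = 1 (R(I) = -2 + 3 = 1)
s = 24
U = -24 (U = -(1 + 2)*24/3 = -24 ≈ -24.000)
v(27, 3)*U = -10/3*(-24) = 80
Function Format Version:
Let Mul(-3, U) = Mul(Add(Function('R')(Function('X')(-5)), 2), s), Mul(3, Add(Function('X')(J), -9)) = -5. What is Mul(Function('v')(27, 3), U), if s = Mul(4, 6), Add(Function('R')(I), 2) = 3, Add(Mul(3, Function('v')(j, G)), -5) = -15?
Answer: 80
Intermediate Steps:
Function('X')(J) = Rational(22, 3) (Function('X')(J) = Add(9, Mul(Rational(1, 3), -5)) = Add(9, Rational(-5, 3)) = Rational(22, 3))
Function('v')(j, G) = Rational(-10, 3) (Function('v')(j, G) = Add(Rational(5, 3), Mul(Rational(1, 3), -15)) = Add(Rational(5, 3), -5) = Rational(-10, 3))
Function('R')(I) = 1 (Function('R')(I) = Add(-2, 3) = 1)
s = 24
U = -24 (U = Mul(Rational(-1, 3), Mul(Add(1, 2), 24)) = Mul(Rational(-1, 3), Mul(3, 24)) = Mul(Rational(-1, 3), 72) = -24)
Mul(Function('v')(27, 3), U) = Mul(Rational(-10, 3), -24) = 80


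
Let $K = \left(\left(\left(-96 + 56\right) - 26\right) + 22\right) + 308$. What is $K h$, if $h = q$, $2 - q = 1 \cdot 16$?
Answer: $-3696$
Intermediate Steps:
$q = -14$ ($q = 2 - 1 \cdot 16 = 2 - 16 = -14$)
$h = -14$
$K = 264$ ($K = \left(\left(-40 - 26\right) + 22\right) + 308 = \left(-66 + 22\right) + 308 = -44 + 308 = 264$)
$K h = 264 \left(-14\right) = -3696$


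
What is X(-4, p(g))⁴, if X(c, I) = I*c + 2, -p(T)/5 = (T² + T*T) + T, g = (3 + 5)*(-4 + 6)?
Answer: 12444706330552336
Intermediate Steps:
g = 16 (g = 8*2 = 16)
p(T) = -10*T² - 5*T (p(T) = -5*((T² + T*T) + T) = -5*((T² + T²) + T) = -5*(2*T² + T) = -5*(T + 2*T²) = -10*T² - 5*T)
X(c, I) = 2 + I*c
X(-4, p(g))⁴ = (2 - 5*16*(1 + 2*16)*(-4))⁴ = (2 - 5*16*(1 + 32)*(-4))⁴ = (2 - 5*16*33*(-4))⁴ = (2 - 2640*(-4))⁴ = (2 + 10560)⁴ = 10562⁴ = 12444706330552336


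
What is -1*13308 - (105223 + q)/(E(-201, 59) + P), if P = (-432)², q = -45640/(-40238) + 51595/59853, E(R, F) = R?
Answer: -2987603904806570314/224487315502461 ≈ -13309.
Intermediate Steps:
q = 2403885265/1204182507 (q = -45640*(-1/40238) + 51595*(1/59853) = 22820/20119 + 51595/59853 = 2403885265/1204182507 ≈ 1.9963)
P = 186624
-1*13308 - (105223 + q)/(E(-201, 59) + P) = -1*13308 - (105223 + 2403885265/1204182507)/(-201 + 186624) = -13308 - 126710099819326/(1204182507*186423) = -13308 - 1*126710099819326/224487315502461 = -13308 - 126710099819326/224487315502461 = -2987603904806570314/224487315502461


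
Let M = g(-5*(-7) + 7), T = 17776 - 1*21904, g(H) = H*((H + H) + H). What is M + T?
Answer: 1164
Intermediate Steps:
g(H) = 3*H² (g(H) = H*(2*H + H) = H*(3*H) = 3*H²)
T = -4128 (T = 17776 - 21904 = -4128)
M = 5292 (M = 3*(-5*(-7) + 7)² = 3*(35 + 7)² = 3*42² = 3*1764 = 5292)
M + T = 5292 - 4128 = 1164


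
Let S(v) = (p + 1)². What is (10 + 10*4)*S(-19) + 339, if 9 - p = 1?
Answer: 4389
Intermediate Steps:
p = 8 (p = 9 - 1*1 = 9 - 1 = 8)
S(v) = 81 (S(v) = (8 + 1)² = 9² = 81)
(10 + 10*4)*S(-19) + 339 = (10 + 10*4)*81 + 339 = (10 + 40)*81 + 339 = 50*81 + 339 = 4050 + 339 = 4389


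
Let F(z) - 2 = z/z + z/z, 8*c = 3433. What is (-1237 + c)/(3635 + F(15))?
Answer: -6463/29112 ≈ -0.22200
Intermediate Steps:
c = 3433/8 (c = (1/8)*3433 = 3433/8 ≈ 429.13)
F(z) = 4 (F(z) = 2 + (z/z + z/z) = 2 + (1 + 1) = 2 + 2 = 4)
(-1237 + c)/(3635 + F(15)) = (-1237 + 3433/8)/(3635 + 4) = -6463/8/3639 = -6463/8*1/3639 = -6463/29112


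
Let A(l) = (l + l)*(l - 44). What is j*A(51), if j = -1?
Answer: -714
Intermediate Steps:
A(l) = 2*l*(-44 + l) (A(l) = (2*l)*(-44 + l) = 2*l*(-44 + l))
j*A(51) = -2*51*(-44 + 51) = -2*51*7 = -1*714 = -714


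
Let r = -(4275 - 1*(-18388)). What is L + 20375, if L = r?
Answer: -2288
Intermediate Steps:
r = -22663 (r = -(4275 + 18388) = -1*22663 = -22663)
L = -22663
L + 20375 = -22663 + 20375 = -2288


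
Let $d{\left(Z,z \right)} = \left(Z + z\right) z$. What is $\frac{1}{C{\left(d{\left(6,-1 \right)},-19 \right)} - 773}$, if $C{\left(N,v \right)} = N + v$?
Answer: $- \frac{1}{797} \approx -0.0012547$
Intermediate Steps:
$d{\left(Z,z \right)} = z \left(Z + z\right)$
$\frac{1}{C{\left(d{\left(6,-1 \right)},-19 \right)} - 773} = \frac{1}{\left(- (6 - 1) - 19\right) - 773} = \frac{1}{\left(\left(-1\right) 5 - 19\right) - 773} = \frac{1}{\left(-5 - 19\right) - 773} = \frac{1}{-24 - 773} = \frac{1}{-797} = - \frac{1}{797}$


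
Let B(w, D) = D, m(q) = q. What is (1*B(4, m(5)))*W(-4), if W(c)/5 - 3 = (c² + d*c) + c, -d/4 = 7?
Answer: 3175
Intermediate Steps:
d = -28 (d = -4*7 = -28)
W(c) = 15 - 135*c + 5*c² (W(c) = 15 + 5*((c² - 28*c) + c) = 15 + 5*(c² - 27*c) = 15 + (-135*c + 5*c²) = 15 - 135*c + 5*c²)
(1*B(4, m(5)))*W(-4) = (1*5)*(15 - 135*(-4) + 5*(-4)²) = 5*(15 + 540 + 5*16) = 5*(15 + 540 + 80) = 5*635 = 3175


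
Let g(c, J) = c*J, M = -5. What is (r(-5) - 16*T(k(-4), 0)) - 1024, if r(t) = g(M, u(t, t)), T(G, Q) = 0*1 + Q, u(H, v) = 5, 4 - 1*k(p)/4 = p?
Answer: -1049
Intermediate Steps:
k(p) = 16 - 4*p
T(G, Q) = Q (T(G, Q) = 0 + Q = Q)
g(c, J) = J*c
r(t) = -25 (r(t) = 5*(-5) = -25)
(r(-5) - 16*T(k(-4), 0)) - 1024 = (-25 - 16*0) - 1024 = (-25 + 0) - 1024 = -25 - 1024 = -1049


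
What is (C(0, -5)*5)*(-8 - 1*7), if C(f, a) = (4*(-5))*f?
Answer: 0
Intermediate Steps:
C(f, a) = -20*f
(C(0, -5)*5)*(-8 - 1*7) = (-20*0*5)*(-8 - 1*7) = (0*5)*(-8 - 7) = 0*(-15) = 0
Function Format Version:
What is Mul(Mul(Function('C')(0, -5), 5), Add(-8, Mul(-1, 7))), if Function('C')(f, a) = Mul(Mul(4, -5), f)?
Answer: 0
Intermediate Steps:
Function('C')(f, a) = Mul(-20, f)
Mul(Mul(Function('C')(0, -5), 5), Add(-8, Mul(-1, 7))) = Mul(Mul(Mul(-20, 0), 5), Add(-8, Mul(-1, 7))) = Mul(Mul(0, 5), Add(-8, -7)) = Mul(0, -15) = 0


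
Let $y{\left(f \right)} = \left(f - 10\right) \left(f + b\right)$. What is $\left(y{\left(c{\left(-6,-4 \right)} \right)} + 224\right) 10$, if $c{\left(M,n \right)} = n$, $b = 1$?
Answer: $2660$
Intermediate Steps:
$y{\left(f \right)} = \left(1 + f\right) \left(-10 + f\right)$ ($y{\left(f \right)} = \left(f - 10\right) \left(f + 1\right) = \left(-10 + f\right) \left(1 + f\right) = \left(1 + f\right) \left(-10 + f\right)$)
$\left(y{\left(c{\left(-6,-4 \right)} \right)} + 224\right) 10 = \left(\left(-10 + \left(-4\right)^{2} - -36\right) + 224\right) 10 = \left(\left(-10 + 16 + 36\right) + 224\right) 10 = \left(42 + 224\right) 10 = 266 \cdot 10 = 2660$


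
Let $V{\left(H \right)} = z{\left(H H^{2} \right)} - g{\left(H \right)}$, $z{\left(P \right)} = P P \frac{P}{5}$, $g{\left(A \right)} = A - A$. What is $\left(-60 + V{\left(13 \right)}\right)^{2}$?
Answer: $\frac{112455400589257859329}{25} \approx 4.4982 \cdot 10^{18}$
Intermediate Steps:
$g{\left(A \right)} = 0$
$z{\left(P \right)} = \frac{P^{3}}{5}$ ($z{\left(P \right)} = P^{2} P \frac{1}{5} = P^{2} \frac{P}{5} = \frac{P^{3}}{5}$)
$V{\left(H \right)} = \frac{H^{9}}{5}$ ($V{\left(H \right)} = \frac{\left(H H^{2}\right)^{3}}{5} - 0 = \frac{\left(H^{3}\right)^{3}}{5} + 0 = \frac{H^{9}}{5} + 0 = \frac{H^{9}}{5}$)
$\left(-60 + V{\left(13 \right)}\right)^{2} = \left(-60 + \frac{13^{9}}{5}\right)^{2} = \left(-60 + \frac{1}{5} \cdot 10604499373\right)^{2} = \left(-60 + \frac{10604499373}{5}\right)^{2} = \left(\frac{10604499073}{5}\right)^{2} = \frac{112455400589257859329}{25}$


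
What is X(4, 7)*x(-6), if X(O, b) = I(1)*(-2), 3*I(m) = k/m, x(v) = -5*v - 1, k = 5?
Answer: -290/3 ≈ -96.667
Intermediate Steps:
x(v) = -1 - 5*v
I(m) = 5/(3*m) (I(m) = (5/m)/3 = 5/(3*m))
X(O, b) = -10/3 (X(O, b) = ((5/3)/1)*(-2) = ((5/3)*1)*(-2) = (5/3)*(-2) = -10/3)
X(4, 7)*x(-6) = -10*(-1 - 5*(-6))/3 = -10*(-1 + 30)/3 = -10/3*29 = -290/3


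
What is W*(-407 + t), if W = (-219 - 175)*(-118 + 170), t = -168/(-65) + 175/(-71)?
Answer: 2959337152/355 ≈ 8.3362e+6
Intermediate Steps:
t = 553/4615 (t = -168*(-1/65) + 175*(-1/71) = 168/65 - 175/71 = 553/4615 ≈ 0.11983)
W = -20488 (W = -394*52 = -20488)
W*(-407 + t) = -20488*(-407 + 553/4615) = -20488*(-1877752/4615) = 2959337152/355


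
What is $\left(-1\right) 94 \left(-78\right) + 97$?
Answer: $7429$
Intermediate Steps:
$\left(-1\right) 94 \left(-78\right) + 97 = \left(-94\right) \left(-78\right) + 97 = 7332 + 97 = 7429$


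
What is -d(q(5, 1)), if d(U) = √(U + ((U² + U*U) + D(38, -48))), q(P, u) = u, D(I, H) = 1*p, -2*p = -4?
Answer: -√5 ≈ -2.2361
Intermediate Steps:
p = 2 (p = -½*(-4) = 2)
D(I, H) = 2 (D(I, H) = 1*2 = 2)
d(U) = √(2 + U + 2*U²) (d(U) = √(U + ((U² + U*U) + 2)) = √(U + ((U² + U²) + 2)) = √(U + (2*U² + 2)) = √(U + (2 + 2*U²)) = √(2 + U + 2*U²))
-d(q(5, 1)) = -√(2 + 1 + 2*1²) = -√(2 + 1 + 2*1) = -√(2 + 1 + 2) = -√5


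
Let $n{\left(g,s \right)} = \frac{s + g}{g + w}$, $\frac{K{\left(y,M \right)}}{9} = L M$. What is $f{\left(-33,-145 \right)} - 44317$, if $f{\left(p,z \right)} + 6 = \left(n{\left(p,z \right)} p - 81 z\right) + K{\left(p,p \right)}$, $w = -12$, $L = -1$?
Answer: $- \frac{486173}{15} \approx -32412.0$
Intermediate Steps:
$K{\left(y,M \right)} = - 9 M$ ($K{\left(y,M \right)} = 9 \left(- M\right) = - 9 M$)
$n{\left(g,s \right)} = \frac{g + s}{-12 + g}$ ($n{\left(g,s \right)} = \frac{s + g}{g - 12} = \frac{g + s}{-12 + g}$)
$f{\left(p,z \right)} = -6 - 81 z - 9 p + \frac{p \left(p + z\right)}{-12 + p}$ ($f{\left(p,z \right)} = -6 - \left(9 p + 81 z - \frac{p + z}{-12 + p} p\right) = -6 - \left(9 p + 81 z - \frac{p \left(p + z\right)}{-12 + p}\right) = -6 - 81 z - 9 p + \frac{p \left(p + z\right)}{-12 + p}$)
$f{\left(-33,-145 \right)} - 44317 = \frac{2 \left(36 - 4 \left(-33\right)^{2} + 51 \left(-33\right) + 486 \left(-145\right) - \left(-1320\right) \left(-145\right)\right)}{-12 - 33} - 44317 = \frac{2 \left(36 - 4356 - 1683 - 70470 - 191400\right)}{-45} - 44317 = 2 \left(- \frac{1}{45}\right) \left(36 - 4356 - 1683 - 70470 - 191400\right) - 44317 = 2 \left(- \frac{1}{45}\right) \left(-267873\right) - 44317 = \frac{178582}{15} - 44317 = - \frac{486173}{15}$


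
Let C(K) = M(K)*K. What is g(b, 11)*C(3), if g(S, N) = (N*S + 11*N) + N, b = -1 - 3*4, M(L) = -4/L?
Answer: 44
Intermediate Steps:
b = -13 (b = -1 - 12 = -13)
C(K) = -4 (C(K) = (-4/K)*K = -4)
g(S, N) = 12*N + N*S (g(S, N) = (11*N + N*S) + N = 12*N + N*S)
g(b, 11)*C(3) = (11*(12 - 13))*(-4) = (11*(-1))*(-4) = -11*(-4) = 44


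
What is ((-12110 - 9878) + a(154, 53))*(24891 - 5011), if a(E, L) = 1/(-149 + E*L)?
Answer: -3502654078840/8013 ≈ -4.3712e+8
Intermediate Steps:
((-12110 - 9878) + a(154, 53))*(24891 - 5011) = ((-12110 - 9878) + 1/(-149 + 154*53))*(24891 - 5011) = (-21988 + 1/(-149 + 8162))*19880 = (-21988 + 1/8013)*19880 = -176189843/8013*19880 = -3502654078840/8013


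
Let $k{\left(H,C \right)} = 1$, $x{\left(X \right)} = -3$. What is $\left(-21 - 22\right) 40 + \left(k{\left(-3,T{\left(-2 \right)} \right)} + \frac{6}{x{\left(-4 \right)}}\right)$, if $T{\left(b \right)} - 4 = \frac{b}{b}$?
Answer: $-1721$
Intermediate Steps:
$T{\left(b \right)} = 5$ ($T{\left(b \right)} = 4 + \frac{b}{b} = 4 + 1 = 5$)
$\left(-21 - 22\right) 40 + \left(k{\left(-3,T{\left(-2 \right)} \right)} + \frac{6}{x{\left(-4 \right)}}\right) = \left(-21 - 22\right) 40 + \left(1 + \frac{6}{-3}\right) = \left(-43\right) 40 + \left(1 + 6 \left(- \frac{1}{3}\right)\right) = -1720 + \left(1 - 2\right) = -1720 - 1 = -1721$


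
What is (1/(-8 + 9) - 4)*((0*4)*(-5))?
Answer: 0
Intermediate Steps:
(1/(-8 + 9) - 4)*((0*4)*(-5)) = (1/1 - 4)*(0*(-5)) = (1 - 4)*0 = -3*0 = 0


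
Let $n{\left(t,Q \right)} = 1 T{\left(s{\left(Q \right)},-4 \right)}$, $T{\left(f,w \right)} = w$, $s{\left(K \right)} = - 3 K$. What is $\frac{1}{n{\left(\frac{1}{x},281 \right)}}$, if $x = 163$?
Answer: $- \frac{1}{4} \approx -0.25$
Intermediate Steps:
$n{\left(t,Q \right)} = -4$ ($n{\left(t,Q \right)} = 1 \left(-4\right) = -4$)
$\frac{1}{n{\left(\frac{1}{x},281 \right)}} = \frac{1}{-4} = - \frac{1}{4}$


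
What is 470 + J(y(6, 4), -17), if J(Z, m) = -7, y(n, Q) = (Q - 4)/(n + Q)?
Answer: 463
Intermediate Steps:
y(n, Q) = (-4 + Q)/(Q + n)
470 + J(y(6, 4), -17) = 470 - 7 = 463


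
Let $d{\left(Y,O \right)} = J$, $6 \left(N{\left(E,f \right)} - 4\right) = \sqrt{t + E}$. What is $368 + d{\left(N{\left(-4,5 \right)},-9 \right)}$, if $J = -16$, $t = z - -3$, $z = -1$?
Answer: $352$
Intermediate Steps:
$t = 2$ ($t = -1 - -3 = -1 + 3 = 2$)
$N{\left(E,f \right)} = 4 + \frac{\sqrt{2 + E}}{6}$
$d{\left(Y,O \right)} = -16$
$368 + d{\left(N{\left(-4,5 \right)},-9 \right)} = 368 - 16 = 352$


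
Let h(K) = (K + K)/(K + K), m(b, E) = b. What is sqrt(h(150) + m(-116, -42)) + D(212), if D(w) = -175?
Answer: -175 + I*sqrt(115) ≈ -175.0 + 10.724*I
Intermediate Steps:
h(K) = 1 (h(K) = (2*K)/((2*K)) = (2*K)*(1/(2*K)) = 1)
sqrt(h(150) + m(-116, -42)) + D(212) = sqrt(1 - 116) - 175 = sqrt(-115) - 175 = I*sqrt(115) - 175 = -175 + I*sqrt(115)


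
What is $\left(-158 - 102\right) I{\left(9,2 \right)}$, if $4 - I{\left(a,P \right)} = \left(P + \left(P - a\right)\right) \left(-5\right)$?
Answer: $5460$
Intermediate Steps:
$I{\left(a,P \right)} = 4 - 5 a + 10 P$ ($I{\left(a,P \right)} = 4 - \left(P + \left(P - a\right)\right) \left(-5\right) = 4 - \left(- a + 2 P\right) \left(-5\right) = 4 - \left(- 10 P + 5 a\right) = 4 + \left(- 5 a + 10 P\right) = 4 - 5 a + 10 P$)
$\left(-158 - 102\right) I{\left(9,2 \right)} = \left(-158 - 102\right) \left(4 - 45 + 10 \cdot 2\right) = - 260 \left(4 - 45 + 20\right) = \left(-260\right) \left(-21\right) = 5460$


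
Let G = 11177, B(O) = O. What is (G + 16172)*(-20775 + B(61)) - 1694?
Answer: -566508880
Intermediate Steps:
(G + 16172)*(-20775 + B(61)) - 1694 = (11177 + 16172)*(-20775 + 61) - 1694 = 27349*(-20714) - 1694 = -566507186 - 1694 = -566508880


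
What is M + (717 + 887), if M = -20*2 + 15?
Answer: 1579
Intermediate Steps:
M = -25 (M = -40 + 15 = -25)
M + (717 + 887) = -25 + (717 + 887) = -25 + 1604 = 1579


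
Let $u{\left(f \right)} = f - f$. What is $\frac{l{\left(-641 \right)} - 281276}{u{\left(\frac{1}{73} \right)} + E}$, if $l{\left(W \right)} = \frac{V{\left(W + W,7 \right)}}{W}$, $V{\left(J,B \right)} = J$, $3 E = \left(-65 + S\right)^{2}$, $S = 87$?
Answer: $- \frac{421911}{242} \approx -1743.4$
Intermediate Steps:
$E = \frac{484}{3}$ ($E = \frac{\left(-65 + 87\right)^{2}}{3} = \frac{22^{2}}{3} = \frac{1}{3} \cdot 484 = \frac{484}{3} \approx 161.33$)
$l{\left(W \right)} = 2$ ($l{\left(W \right)} = \frac{W + W}{W} = \frac{2 W}{W} = 2$)
$u{\left(f \right)} = 0$
$\frac{l{\left(-641 \right)} - 281276}{u{\left(\frac{1}{73} \right)} + E} = \frac{2 - 281276}{0 + \frac{484}{3}} = - \frac{281274}{\frac{484}{3}} = \left(-281274\right) \frac{3}{484} = - \frac{421911}{242}$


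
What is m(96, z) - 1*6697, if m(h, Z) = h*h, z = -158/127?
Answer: 2519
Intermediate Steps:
z = -158/127 (z = -158*1/127 = -158/127 ≈ -1.2441)
m(h, Z) = h²
m(96, z) - 1*6697 = 96² - 1*6697 = 9216 - 6697 = 2519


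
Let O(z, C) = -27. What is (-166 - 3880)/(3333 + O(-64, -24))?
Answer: -2023/1653 ≈ -1.2238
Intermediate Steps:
(-166 - 3880)/(3333 + O(-64, -24)) = (-166 - 3880)/(3333 - 27) = -4046/3306 = -4046*1/3306 = -2023/1653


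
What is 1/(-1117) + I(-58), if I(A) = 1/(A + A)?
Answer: -1233/129572 ≈ -0.0095159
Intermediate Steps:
I(A) = 1/(2*A)
1/(-1117) + I(-58) = 1/(-1117) + (½)/(-58) = -1/1117 + (½)*(-1/58) = -1/1117 - 1/116 = -1233/129572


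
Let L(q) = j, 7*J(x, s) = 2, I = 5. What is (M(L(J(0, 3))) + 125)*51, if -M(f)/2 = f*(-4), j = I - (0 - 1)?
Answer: 8823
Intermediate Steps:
j = 6 (j = 5 - (0 - 1) = 5 - 1*(-1) = 5 + 1 = 6)
J(x, s) = 2/7 (J(x, s) = (⅐)*2 = 2/7)
L(q) = 6
M(f) = 8*f (M(f) = -2*f*(-4) = -(-8)*f = 8*f)
(M(L(J(0, 3))) + 125)*51 = (8*6 + 125)*51 = (48 + 125)*51 = 173*51 = 8823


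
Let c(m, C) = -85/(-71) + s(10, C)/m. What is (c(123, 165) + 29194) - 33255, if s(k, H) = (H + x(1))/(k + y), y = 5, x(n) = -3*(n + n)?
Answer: -177267527/43665 ≈ -4059.7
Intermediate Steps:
x(n) = -6*n
s(k, H) = (-6 + H)/(5 + k) (s(k, H) = (H - 6*1)/(k + 5) = (H - 6)/(5 + k) = (-6 + H)/(5 + k))
c(m, C) = 85/71 + (-⅖ + C/15)/m (c(m, C) = -85/(-71) + ((-6 + C)/(5 + 10))/m = -85*(-1/71) + ((-6 + C)/15)/m = 85/71 + ((-6 + C)/15)/m = 85/71 + (-⅖ + C/15)/m)
(c(123, 165) + 29194) - 33255 = ((1/1065)*(-426 + 71*165 + 1275*123)/123 + 29194) - 33255 = ((1/1065)*(1/123)*(-426 + 11715 + 156825) + 29194) - 33255 = ((1/1065)*(1/123)*168114 + 29194) - 33255 = (56038/43665 + 29194) - 33255 = 1274812048/43665 - 33255 = -177267527/43665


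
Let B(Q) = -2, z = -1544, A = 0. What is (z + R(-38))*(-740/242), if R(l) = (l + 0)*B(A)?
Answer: 543160/121 ≈ 4488.9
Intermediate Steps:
R(l) = -2*l (R(l) = (l + 0)*(-2) = l*(-2) = -2*l)
(z + R(-38))*(-740/242) = (-1544 - 2*(-38))*(-740/242) = (-1544 + 76)*(-740*1/242) = -1468*(-370/121) = 543160/121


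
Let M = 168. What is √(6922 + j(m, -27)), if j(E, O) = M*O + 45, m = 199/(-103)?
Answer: √2431 ≈ 49.305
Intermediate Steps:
m = -199/103 (m = 199*(-1/103) = -199/103 ≈ -1.9320)
j(E, O) = 45 + 168*O (j(E, O) = 168*O + 45 = 45 + 168*O)
√(6922 + j(m, -27)) = √(6922 + (45 + 168*(-27))) = √(6922 + (45 - 4536)) = √(6922 - 4491) = √2431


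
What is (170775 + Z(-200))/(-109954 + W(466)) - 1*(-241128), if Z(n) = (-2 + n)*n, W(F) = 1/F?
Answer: 12354953811514/51238563 ≈ 2.4113e+5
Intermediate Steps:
Z(n) = n*(-2 + n)
(170775 + Z(-200))/(-109954 + W(466)) - 1*(-241128) = (170775 - 200*(-2 - 200))/(-109954 + 1/466) - 1*(-241128) = (170775 - 200*(-202))/(-109954 + 1/466) + 241128 = (170775 + 40400)/(-51238563/466) + 241128 = 211175*(-466/51238563) + 241128 = -98407550/51238563 + 241128 = 12354953811514/51238563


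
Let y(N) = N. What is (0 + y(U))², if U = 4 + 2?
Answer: 36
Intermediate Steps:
U = 6
(0 + y(U))² = (0 + 6)² = 6² = 36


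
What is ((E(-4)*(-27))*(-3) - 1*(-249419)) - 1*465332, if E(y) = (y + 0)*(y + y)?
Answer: -213321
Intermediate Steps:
E(y) = 2*y**2 (E(y) = y*(2*y) = 2*y**2)
((E(-4)*(-27))*(-3) - 1*(-249419)) - 1*465332 = (((2*(-4)**2)*(-27))*(-3) - 1*(-249419)) - 1*465332 = (((2*16)*(-27))*(-3) + 249419) - 465332 = ((32*(-27))*(-3) + 249419) - 465332 = (-864*(-3) + 249419) - 465332 = (2592 + 249419) - 465332 = 252011 - 465332 = -213321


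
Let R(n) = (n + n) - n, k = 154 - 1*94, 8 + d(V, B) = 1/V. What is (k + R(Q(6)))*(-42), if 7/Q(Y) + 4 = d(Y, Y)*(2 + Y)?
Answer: -251559/100 ≈ -2515.6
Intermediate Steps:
d(V, B) = -8 + 1/V
Q(Y) = 7/(-4 + (-8 + 1/Y)*(2 + Y))
k = 60 (k = 154 - 94 = 60)
R(n) = n (R(n) = 2*n - n = n)
(k + R(Q(6)))*(-42) = (60 - 7*6/(-2 + 8*6**2 + 19*6))*(-42) = (60 - 7*6/(-2 + 8*36 + 114))*(-42) = (60 - 7*6/(-2 + 288 + 114))*(-42) = (60 - 7*6/400)*(-42) = (60 - 7*6*1/400)*(-42) = (60 - 21/200)*(-42) = (11979/200)*(-42) = -251559/100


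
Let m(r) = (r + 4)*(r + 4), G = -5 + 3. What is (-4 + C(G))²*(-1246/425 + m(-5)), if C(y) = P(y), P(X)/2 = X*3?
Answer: -210176/425 ≈ -494.53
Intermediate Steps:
G = -2
m(r) = (4 + r)² (m(r) = (4 + r)*(4 + r) = (4 + r)²)
P(X) = 6*X (P(X) = 2*(X*3) = 2*(3*X) = 6*X)
C(y) = 6*y
(-4 + C(G))²*(-1246/425 + m(-5)) = (-4 + 6*(-2))²*(-1246/425 + (4 - 5)²) = (-4 - 12)²*(-1246*1/425 + (-1)²) = (-16)²*(-1246/425 + 1) = 256*(-821/425) = -210176/425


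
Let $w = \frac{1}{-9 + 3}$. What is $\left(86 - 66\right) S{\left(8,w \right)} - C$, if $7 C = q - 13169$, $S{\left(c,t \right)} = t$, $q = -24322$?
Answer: $\frac{112403}{21} \approx 5352.5$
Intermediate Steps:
$w = - \frac{1}{6}$ ($w = \frac{1}{-6} = - \frac{1}{6} \approx -0.16667$)
$C = - \frac{37491}{7}$ ($C = \frac{-24322 - 13169}{7} = \frac{1}{7} \left(-37491\right) = - \frac{37491}{7} \approx -5355.9$)
$\left(86 - 66\right) S{\left(8,w \right)} - C = \left(86 - 66\right) \left(- \frac{1}{6}\right) - - \frac{37491}{7} = 20 \left(- \frac{1}{6}\right) + \frac{37491}{7} = - \frac{10}{3} + \frac{37491}{7} = \frac{112403}{21}$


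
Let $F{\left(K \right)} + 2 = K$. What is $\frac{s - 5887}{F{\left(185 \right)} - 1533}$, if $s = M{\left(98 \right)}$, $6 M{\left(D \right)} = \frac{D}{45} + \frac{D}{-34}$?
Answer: $\frac{27021869}{6196500} \approx 4.3608$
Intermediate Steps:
$F{\left(K \right)} = -2 + K$
$M{\left(D \right)} = - \frac{11 D}{9180}$ ($M{\left(D \right)} = \frac{\frac{D}{45} + \frac{D}{-34}}{6} = \frac{D \frac{1}{45} + D \left(- \frac{1}{34}\right)}{6} = \frac{\frac{D}{45} - \frac{D}{34}}{6} = \frac{\left(- \frac{11}{1530}\right) D}{6} = - \frac{11 D}{9180}$)
$s = - \frac{539}{4590}$ ($s = \left(- \frac{11}{9180}\right) 98 = - \frac{539}{4590} \approx -0.11743$)
$\frac{s - 5887}{F{\left(185 \right)} - 1533} = \frac{- \frac{539}{4590} - 5887}{\left(-2 + 185\right) - 1533} = - \frac{27021869}{4590 \left(183 + \left(-3325 + 1792\right)\right)} = - \frac{27021869}{4590 \left(183 - 1533\right)} = - \frac{27021869}{4590 \left(-1350\right)} = \left(- \frac{27021869}{4590}\right) \left(- \frac{1}{1350}\right) = \frac{27021869}{6196500}$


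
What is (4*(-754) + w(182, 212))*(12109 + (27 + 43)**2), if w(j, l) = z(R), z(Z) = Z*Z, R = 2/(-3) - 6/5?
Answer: -11528972344/225 ≈ -5.1240e+7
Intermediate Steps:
R = -28/15 (R = 2*(-1/3) - 6*1/5 = -2/3 - 6/5 = -28/15 ≈ -1.8667)
z(Z) = Z**2
w(j, l) = 784/225 (w(j, l) = (-28/15)**2 = 784/225)
(4*(-754) + w(182, 212))*(12109 + (27 + 43)**2) = (4*(-754) + 784/225)*(12109 + (27 + 43)**2) = (-3016 + 784/225)*(12109 + 70**2) = -677816*(12109 + 4900)/225 = -677816/225*17009 = -11528972344/225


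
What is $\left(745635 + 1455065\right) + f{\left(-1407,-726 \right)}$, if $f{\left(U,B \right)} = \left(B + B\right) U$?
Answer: $4243664$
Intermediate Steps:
$f{\left(U,B \right)} = 2 B U$
$\left(745635 + 1455065\right) + f{\left(-1407,-726 \right)} = \left(745635 + 1455065\right) + 2 \left(-726\right) \left(-1407\right) = 2200700 + 2042964 = 4243664$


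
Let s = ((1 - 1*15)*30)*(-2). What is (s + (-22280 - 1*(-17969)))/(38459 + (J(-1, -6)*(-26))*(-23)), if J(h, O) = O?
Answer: -3471/34871 ≈ -0.099538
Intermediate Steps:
s = 840 (s = ((1 - 15)*30)*(-2) = -14*30*(-2) = -420*(-2) = 840)
(s + (-22280 - 1*(-17969)))/(38459 + (J(-1, -6)*(-26))*(-23)) = (840 + (-22280 - 1*(-17969)))/(38459 - 6*(-26)*(-23)) = (840 + (-22280 + 17969))/(38459 + 156*(-23)) = (840 - 4311)/(38459 - 3588) = -3471/34871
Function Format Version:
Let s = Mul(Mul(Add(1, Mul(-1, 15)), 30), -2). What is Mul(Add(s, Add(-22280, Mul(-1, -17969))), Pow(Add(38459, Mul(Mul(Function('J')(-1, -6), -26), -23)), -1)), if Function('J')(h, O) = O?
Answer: Rational(-3471, 34871) ≈ -0.099538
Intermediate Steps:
s = 840 (s = Mul(Mul(Add(1, -15), 30), -2) = Mul(Mul(-14, 30), -2) = Mul(-420, -2) = 840)
Mul(Add(s, Add(-22280, Mul(-1, -17969))), Pow(Add(38459, Mul(Mul(Function('J')(-1, -6), -26), -23)), -1)) = Mul(Add(840, Add(-22280, Mul(-1, -17969))), Pow(Add(38459, Mul(Mul(-6, -26), -23)), -1)) = Mul(Add(840, Add(-22280, 17969)), Pow(Add(38459, Mul(156, -23)), -1)) = Mul(Add(840, -4311), Pow(Add(38459, -3588), -1)) = Mul(-3471, Pow(34871, -1)) = Mul(-3471, Rational(1, 34871)) = Rational(-3471, 34871)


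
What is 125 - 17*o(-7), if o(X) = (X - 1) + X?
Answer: 380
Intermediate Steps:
o(X) = -1 + 2*X (o(X) = (-1 + X) + X = -1 + 2*X)
125 - 17*o(-7) = 125 - 17*(-1 + 2*(-7)) = 125 - 17*(-1 - 14) = 125 - 17*(-15) = 125 + 255 = 380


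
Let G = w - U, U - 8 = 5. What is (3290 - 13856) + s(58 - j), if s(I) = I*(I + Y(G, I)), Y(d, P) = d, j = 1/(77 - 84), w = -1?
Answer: -391971/49 ≈ -7999.4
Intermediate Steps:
U = 13 (U = 8 + 5 = 13)
G = -14 (G = -1 - 1*13 = -1 - 13 = -14)
j = -1/7 (j = 1/(-7) = -1/7 ≈ -0.14286)
s(I) = I*(-14 + I) (s(I) = I*(I - 14) = I*(-14 + I))
(3290 - 13856) + s(58 - j) = (3290 - 13856) + (58 - 1*(-1/7))*(-14 + (58 - 1*(-1/7))) = -10566 + (58 + 1/7)*(-14 + (58 + 1/7)) = -10566 + 407*(-14 + 407/7)/7 = -10566 + (407/7)*(309/7) = -10566 + 125763/49 = -391971/49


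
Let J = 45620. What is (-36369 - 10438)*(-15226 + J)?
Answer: -1422651958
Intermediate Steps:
(-36369 - 10438)*(-15226 + J) = (-36369 - 10438)*(-15226 + 45620) = -46807*30394 = -1422651958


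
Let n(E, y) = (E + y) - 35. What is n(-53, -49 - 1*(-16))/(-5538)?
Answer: 121/5538 ≈ 0.021849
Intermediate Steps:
n(E, y) = -35 + E + y
n(-53, -49 - 1*(-16))/(-5538) = (-35 - 53 + (-49 - 1*(-16)))/(-5538) = (-35 - 53 + (-49 + 16))*(-1/5538) = (-35 - 53 - 33)*(-1/5538) = -121*(-1/5538) = 121/5538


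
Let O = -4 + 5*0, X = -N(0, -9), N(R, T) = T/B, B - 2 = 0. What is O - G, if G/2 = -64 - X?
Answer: 133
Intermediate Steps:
B = 2 (B = 2 + 0 = 2)
N(R, T) = T/2
X = 9/2 (X = -(-9)/2 = -1*(-9/2) = 9/2 ≈ 4.5000)
G = -137 (G = 2*(-64 - 1*9/2) = 2*(-64 - 9/2) = 2*(-137/2) = -137)
O = -4 (O = -4 + 0 = -4)
O - G = -4 - 1*(-137) = -4 + 137 = 133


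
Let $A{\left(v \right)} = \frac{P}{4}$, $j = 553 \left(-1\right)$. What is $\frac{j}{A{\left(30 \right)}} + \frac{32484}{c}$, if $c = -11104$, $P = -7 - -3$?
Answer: $\frac{1527007}{2776} \approx 550.07$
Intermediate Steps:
$P = -4$ ($P = -7 + 3 = -4$)
$j = -553$
$A{\left(v \right)} = -1$ ($A{\left(v \right)} = \frac{1}{4} \left(-4\right) = -1$)
$\frac{j}{A{\left(30 \right)}} + \frac{32484}{c} = - \frac{553}{-1} + \frac{32484}{-11104} = \left(-553\right) \left(-1\right) + 32484 \left(- \frac{1}{11104}\right) = 553 - \frac{8121}{2776} = \frac{1527007}{2776}$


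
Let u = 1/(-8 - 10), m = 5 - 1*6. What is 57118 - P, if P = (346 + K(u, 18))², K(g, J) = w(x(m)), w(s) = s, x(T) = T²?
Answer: -63291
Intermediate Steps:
m = -1 (m = 5 - 6 = -1)
u = -1/18 (u = 1/(-18) = -1/18 ≈ -0.055556)
K(g, J) = 1 (K(g, J) = (-1)² = 1)
P = 120409 (P = (346 + 1)² = 347² = 120409)
57118 - P = 57118 - 1*120409 = 57118 - 120409 = -63291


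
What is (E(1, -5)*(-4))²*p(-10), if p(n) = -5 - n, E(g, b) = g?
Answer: 80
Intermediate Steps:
(E(1, -5)*(-4))²*p(-10) = (1*(-4))²*(-5 - 1*(-10)) = (-4)²*(-5 + 10) = 16*5 = 80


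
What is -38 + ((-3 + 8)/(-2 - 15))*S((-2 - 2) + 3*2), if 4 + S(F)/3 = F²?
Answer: -38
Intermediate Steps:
S(F) = -12 + 3*F²
-38 + ((-3 + 8)/(-2 - 15))*S((-2 - 2) + 3*2) = -38 + ((-3 + 8)/(-2 - 15))*(-12 + 3*((-2 - 2) + 3*2)²) = -38 + (5/(-17))*(-12 + 3*(-4 + 6)²) = -38 + (5*(-1/17))*(-12 + 3*2²) = -38 - 5*(-12 + 3*4)/17 = -38 - 5*(-12 + 12)/17 = -38 - 5/17*0 = -38 + 0 = -38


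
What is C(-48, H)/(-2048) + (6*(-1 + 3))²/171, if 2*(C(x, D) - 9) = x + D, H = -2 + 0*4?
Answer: 2067/2432 ≈ 0.84992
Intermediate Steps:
H = -2 (H = -2 + 0 = -2)
C(x, D) = 9 + D/2 + x/2 (C(x, D) = 9 + (x + D)/2 = 9 + (D + x)/2 = 9 + (D/2 + x/2) = 9 + D/2 + x/2)
C(-48, H)/(-2048) + (6*(-1 + 3))²/171 = (9 + (½)*(-2) + (½)*(-48))/(-2048) + (6*(-1 + 3))²/171 = (9 - 1 - 24)*(-1/2048) + (6*2)²*(1/171) = -16*(-1/2048) + 12²*(1/171) = 1/128 + 144*(1/171) = 1/128 + 16/19 = 2067/2432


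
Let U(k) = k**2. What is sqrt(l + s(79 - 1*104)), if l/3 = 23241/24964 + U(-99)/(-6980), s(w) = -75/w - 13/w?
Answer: 2*sqrt(9979369867)/137855 ≈ 1.4493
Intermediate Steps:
s(w) = -88/w
l = -15459372/10890545 (l = 3*(23241/24964 + (-99)**2/(-6980)) = 3*(23241*(1/24964) + 9801*(-1/6980)) = 3*(23241/24964 - 9801/6980) = 3*(-5153124/10890545) = -15459372/10890545 ≈ -1.4195)
sqrt(l + s(79 - 1*104)) = sqrt(-15459372/10890545 - 88/(79 - 1*104)) = sqrt(-15459372/10890545 - 88/(79 - 104)) = sqrt(-15459372/10890545 - 88/(-25)) = sqrt(-15459372/10890545 - 88*(-1/25)) = sqrt(-15459372/10890545 + 88/25) = sqrt(114376732/54452725) = 2*sqrt(9979369867)/137855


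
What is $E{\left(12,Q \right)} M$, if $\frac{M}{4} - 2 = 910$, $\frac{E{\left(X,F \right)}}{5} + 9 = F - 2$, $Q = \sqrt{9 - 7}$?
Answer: $-200640 + 18240 \sqrt{2} \approx -1.7484 \cdot 10^{5}$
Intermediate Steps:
$Q = \sqrt{2} \approx 1.4142$
$E{\left(X,F \right)} = -55 + 5 F$ ($E{\left(X,F \right)} = -45 + 5 \left(F - 2\right) = -45 + 5 \left(-2 + F\right) = -45 + \left(-10 + 5 F\right) = -55 + 5 F$)
$M = 3648$ ($M = 8 + 4 \cdot 910 = 8 + 3640 = 3648$)
$E{\left(12,Q \right)} M = \left(-55 + 5 \sqrt{2}\right) 3648 = -200640 + 18240 \sqrt{2}$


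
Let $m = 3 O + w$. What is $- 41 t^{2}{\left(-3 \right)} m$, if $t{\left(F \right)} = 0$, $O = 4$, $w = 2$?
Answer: $0$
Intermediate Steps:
$m = 14$ ($m = 3 \cdot 4 + 2 = 12 + 2 = 14$)
$- 41 t^{2}{\left(-3 \right)} m = - 41 \cdot 0^{2} \cdot 14 = \left(-41\right) 0 \cdot 14 = 0 \cdot 14 = 0$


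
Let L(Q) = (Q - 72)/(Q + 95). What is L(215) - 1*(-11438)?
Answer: 3545923/310 ≈ 11438.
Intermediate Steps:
L(Q) = (-72 + Q)/(95 + Q)
L(215) - 1*(-11438) = (-72 + 215)/(95 + 215) - 1*(-11438) = 143/310 + 11438 = 3545923/310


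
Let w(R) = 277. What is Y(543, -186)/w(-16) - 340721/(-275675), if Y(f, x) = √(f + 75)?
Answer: 340721/275675 + √618/277 ≈ 1.3257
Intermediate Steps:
Y(f, x) = √(75 + f)
Y(543, -186)/w(-16) - 340721/(-275675) = √(75 + 543)/277 - 340721/(-275675) = √618*(1/277) - 340721*(-1/275675) = √618/277 + 340721/275675 = 340721/275675 + √618/277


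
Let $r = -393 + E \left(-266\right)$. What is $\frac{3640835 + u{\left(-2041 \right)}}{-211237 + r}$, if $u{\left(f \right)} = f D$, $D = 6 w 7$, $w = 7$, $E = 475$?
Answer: $- \frac{3040781}{337980} \approx -8.9969$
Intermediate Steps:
$D = 294$ ($D = 6 \cdot 7 \cdot 7 = 42 \cdot 7 = 294$)
$r = -126743$ ($r = -393 + 475 \left(-266\right) = -393 - 126350 = -126743$)
$u{\left(f \right)} = 294 f$ ($u{\left(f \right)} = f 294 = 294 f$)
$\frac{3640835 + u{\left(-2041 \right)}}{-211237 + r} = \frac{3640835 + 294 \left(-2041\right)}{-211237 - 126743} = \frac{3640835 - 600054}{-337980} = 3040781 \left(- \frac{1}{337980}\right) = - \frac{3040781}{337980}$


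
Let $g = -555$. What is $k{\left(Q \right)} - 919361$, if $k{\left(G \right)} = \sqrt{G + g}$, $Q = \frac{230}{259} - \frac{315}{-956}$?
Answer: $-919361 + \frac{i \sqrt{8487788053255}}{123802} \approx -9.1936 \cdot 10^{5} + 23.533 i$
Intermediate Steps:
$Q = \frac{301465}{247604}$ ($Q = 230 \cdot \frac{1}{259} - - \frac{315}{956} = \frac{230}{259} + \frac{315}{956} = \frac{301465}{247604} \approx 1.2175$)
$k{\left(G \right)} = \sqrt{-555 + G}$ ($k{\left(G \right)} = \sqrt{G - 555} = \sqrt{-555 + G}$)
$k{\left(Q \right)} - 919361 = \sqrt{-555 + \frac{301465}{247604}} - 919361 = \sqrt{- \frac{137118755}{247604}} - 919361 = \frac{i \sqrt{8487788053255}}{123802} - 919361 = -919361 + \frac{i \sqrt{8487788053255}}{123802}$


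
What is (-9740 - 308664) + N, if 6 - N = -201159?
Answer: -117239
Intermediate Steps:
N = 201165 (N = 6 - 1*(-201159) = 6 + 201159 = 201165)
(-9740 - 308664) + N = (-9740 - 308664) + 201165 = -318404 + 201165 = -117239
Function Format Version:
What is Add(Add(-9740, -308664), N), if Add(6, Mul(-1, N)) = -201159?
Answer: -117239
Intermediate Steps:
N = 201165 (N = Add(6, Mul(-1, -201159)) = Add(6, 201159) = 201165)
Add(Add(-9740, -308664), N) = Add(Add(-9740, -308664), 201165) = Add(-318404, 201165) = -117239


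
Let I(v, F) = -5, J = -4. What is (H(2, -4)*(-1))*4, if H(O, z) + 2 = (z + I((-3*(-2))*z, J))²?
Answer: -316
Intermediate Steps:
H(O, z) = -2 + (-5 + z)² (H(O, z) = -2 + (z - 5)² = -2 + (-5 + z)²)
(H(2, -4)*(-1))*4 = ((-2 + (-5 - 4)²)*(-1))*4 = ((-2 + (-9)²)*(-1))*4 = ((-2 + 81)*(-1))*4 = (79*(-1))*4 = -79*4 = -316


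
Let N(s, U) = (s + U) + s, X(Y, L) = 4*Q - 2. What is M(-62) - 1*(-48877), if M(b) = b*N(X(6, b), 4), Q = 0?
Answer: 48877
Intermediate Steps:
X(Y, L) = -2 (X(Y, L) = 4*0 - 2 = 0 - 2 = -2)
N(s, U) = U + 2*s (N(s, U) = (U + s) + s = U + 2*s)
M(b) = 0 (M(b) = b*(4 + 2*(-2)) = b*(4 - 4) = b*0 = 0)
M(-62) - 1*(-48877) = 0 - 1*(-48877) = 0 + 48877 = 48877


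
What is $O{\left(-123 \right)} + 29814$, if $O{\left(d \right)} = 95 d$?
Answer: $18129$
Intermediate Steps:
$O{\left(-123 \right)} + 29814 = 95 \left(-123\right) + 29814 = -11685 + 29814 = 18129$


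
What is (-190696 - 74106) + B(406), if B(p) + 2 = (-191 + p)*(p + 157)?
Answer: -143759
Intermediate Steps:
B(p) = -2 + (-191 + p)*(157 + p) (B(p) = -2 + (-191 + p)*(p + 157) = -2 + (-191 + p)*(157 + p))
(-190696 - 74106) + B(406) = (-190696 - 74106) + (-29989 + 406² - 34*406) = -264802 + (-29989 + 164836 - 13804) = -264802 + 121043 = -143759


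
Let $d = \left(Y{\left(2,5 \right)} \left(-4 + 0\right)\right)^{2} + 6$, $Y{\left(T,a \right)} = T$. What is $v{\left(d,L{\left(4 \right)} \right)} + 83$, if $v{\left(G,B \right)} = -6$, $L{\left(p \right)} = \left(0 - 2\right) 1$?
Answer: $77$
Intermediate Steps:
$L{\left(p \right)} = -2$ ($L{\left(p \right)} = \left(-2\right) 1 = -2$)
$d = 70$ ($d = \left(2 \left(-4 + 0\right)\right)^{2} + 6 = \left(2 \left(-4\right)\right)^{2} + 6 = \left(-8\right)^{2} + 6 = 64 + 6 = 70$)
$v{\left(d,L{\left(4 \right)} \right)} + 83 = -6 + 83 = 77$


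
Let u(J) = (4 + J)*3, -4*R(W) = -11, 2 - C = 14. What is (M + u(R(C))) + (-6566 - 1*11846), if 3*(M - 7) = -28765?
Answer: -335677/12 ≈ -27973.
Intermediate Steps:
C = -12 (C = 2 - 1*14 = 2 - 14 = -12)
M = -28744/3 (M = 7 + (1/3)*(-28765) = 7 - 28765/3 = -28744/3 ≈ -9581.3)
R(W) = 11/4 (R(W) = -1/4*(-11) = 11/4)
u(J) = 12 + 3*J
(M + u(R(C))) + (-6566 - 1*11846) = (-28744/3 + (12 + 3*(11/4))) + (-6566 - 1*11846) = (-28744/3 + (12 + 33/4)) + (-6566 - 11846) = (-28744/3 + 81/4) - 18412 = -114733/12 - 18412 = -335677/12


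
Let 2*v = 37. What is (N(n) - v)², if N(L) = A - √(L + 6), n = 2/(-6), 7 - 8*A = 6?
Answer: 65915/192 + 49*√51/4 ≈ 430.79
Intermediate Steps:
A = ⅛ (A = 7/8 - ⅛*6 = 7/8 - ¾ = ⅛ ≈ 0.12500)
v = 37/2 (v = (½)*37 = 37/2 ≈ 18.500)
n = -⅓ (n = 2*(-⅙) = -⅓ ≈ -0.33333)
N(L) = ⅛ - √(6 + L) (N(L) = ⅛ - √(L + 6) = ⅛ - √(6 + L))
(N(n) - v)² = ((⅛ - √(6 - ⅓)) - 1*37/2)² = ((⅛ - √(17/3)) - 37/2)² = ((⅛ - √51/3) - 37/2)² = (-147/8 - √51/3)²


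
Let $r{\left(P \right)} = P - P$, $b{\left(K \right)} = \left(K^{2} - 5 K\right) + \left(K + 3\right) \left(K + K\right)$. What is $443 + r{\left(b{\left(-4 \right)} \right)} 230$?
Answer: $443$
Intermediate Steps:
$b{\left(K \right)} = K^{2} - 5 K + 2 K \left(3 + K\right)$ ($b{\left(K \right)} = \left(K^{2} - 5 K\right) + \left(3 + K\right) 2 K = \left(K^{2} - 5 K\right) + 2 K \left(3 + K\right) = K^{2} - 5 K + 2 K \left(3 + K\right)$)
$r{\left(P \right)} = 0$
$443 + r{\left(b{\left(-4 \right)} \right)} 230 = 443 + 0 \cdot 230 = 443 + 0 = 443$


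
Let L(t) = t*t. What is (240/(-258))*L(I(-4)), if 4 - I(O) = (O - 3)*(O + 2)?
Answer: -4000/43 ≈ -93.023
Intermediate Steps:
I(O) = 4 - (-3 + O)*(2 + O) (I(O) = 4 - (O - 3)*(O + 2) = 4 - (-3 + O)*(2 + O))
L(t) = t²
(240/(-258))*L(I(-4)) = (240/(-258))*(10 - 4 - 1*(-4)²)² = (240*(-1/258))*(10 - 4 - 1*16)² = -40*(10 - 4 - 16)²/43 = -40/43*(-10)² = -40/43*100 = -4000/43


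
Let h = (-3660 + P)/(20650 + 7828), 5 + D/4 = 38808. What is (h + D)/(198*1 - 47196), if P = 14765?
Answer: -4420138441/1338409044 ≈ -3.3025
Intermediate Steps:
D = 155212 (D = -20 + 4*38808 = -20 + 155232 = 155212)
h = 11105/28478 (h = (-3660 + 14765)/(20650 + 7828) = 11105/28478 ≈ 0.38995)
(h + D)/(198*1 - 47196) = (11105/28478 + 155212)/(198*1 - 47196) = 4420138441/(28478*(198 - 47196)) = (4420138441/28478)/(-46998) = (4420138441/28478)*(-1/46998) = -4420138441/1338409044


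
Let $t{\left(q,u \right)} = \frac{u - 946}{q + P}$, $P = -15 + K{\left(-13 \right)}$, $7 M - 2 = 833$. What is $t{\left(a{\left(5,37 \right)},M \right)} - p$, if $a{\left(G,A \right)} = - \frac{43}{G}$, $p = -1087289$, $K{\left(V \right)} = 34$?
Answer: $\frac{395744261}{364} \approx 1.0872 \cdot 10^{6}$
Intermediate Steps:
$M = \frac{835}{7}$ ($M = \frac{2}{7} + \frac{1}{7} \cdot 833 = \frac{2}{7} + 119 = \frac{835}{7} \approx 119.29$)
$P = 19$ ($P = -15 + 34 = 19$)
$t{\left(q,u \right)} = \frac{-946 + u}{19 + q}$ ($t{\left(q,u \right)} = \frac{u - 946}{q + 19} = \frac{-946 + u}{19 + q}$)
$t{\left(a{\left(5,37 \right)},M \right)} - p = \frac{-946 + \frac{835}{7}}{19 - \frac{43}{5}} - -1087289 = \frac{1}{19 - \frac{43}{5}} \left(- \frac{5787}{7}\right) + 1087289 = \frac{1}{\frac{52}{5}} \left(- \frac{5787}{7}\right) + 1087289 = \frac{5}{52} \left(- \frac{5787}{7}\right) + 1087289 = - \frac{28935}{364} + 1087289 = \frac{395744261}{364}$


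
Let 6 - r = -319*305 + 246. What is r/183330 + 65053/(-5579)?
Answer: -325277047/29222802 ≈ -11.131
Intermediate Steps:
r = 97055 (r = 6 - (-319*305 + 246) = 6 - (-97295 + 246) = 6 - 1*(-97049) = 6 + 97049 = 97055)
r/183330 + 65053/(-5579) = 97055/183330 + 65053/(-5579) = 97055*(1/183330) + 65053*(-1/5579) = 2773/5238 - 65053/5579 = -325277047/29222802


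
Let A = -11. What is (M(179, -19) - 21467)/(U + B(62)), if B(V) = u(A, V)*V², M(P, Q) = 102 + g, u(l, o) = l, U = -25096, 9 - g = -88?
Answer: 5317/16845 ≈ 0.31564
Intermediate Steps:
g = 97 (g = 9 - 1*(-88) = 9 + 88 = 97)
M(P, Q) = 199 (M(P, Q) = 102 + 97 = 199)
B(V) = -11*V²
(M(179, -19) - 21467)/(U + B(62)) = (199 - 21467)/(-25096 - 11*62²) = -21268/(-25096 - 11*3844) = -21268/(-25096 - 42284) = -21268/(-67380) = -21268*(-1/67380) = 5317/16845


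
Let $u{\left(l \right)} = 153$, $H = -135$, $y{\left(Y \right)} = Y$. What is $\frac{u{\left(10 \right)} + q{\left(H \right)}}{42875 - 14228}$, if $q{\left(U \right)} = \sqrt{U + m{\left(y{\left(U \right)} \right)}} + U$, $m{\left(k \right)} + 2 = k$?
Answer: $\frac{2}{3183} + \frac{4 i \sqrt{17}}{28647} \approx 0.00062834 + 0.00057571 i$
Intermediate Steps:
$m{\left(k \right)} = -2 + k$
$q{\left(U \right)} = U + \sqrt{-2 + 2 U}$ ($q{\left(U \right)} = \sqrt{U + \left(-2 + U\right)} + U = \sqrt{-2 + 2 U} + U = U + \sqrt{-2 + 2 U}$)
$\frac{u{\left(10 \right)} + q{\left(H \right)}}{42875 - 14228} = \frac{153 - \left(135 - \sqrt{-2 + 2 \left(-135\right)}\right)}{42875 - 14228} = \frac{153 - \left(135 - \sqrt{-2 - 270}\right)}{28647} = \left(153 - \left(135 - \sqrt{-272}\right)\right) \frac{1}{28647} = \left(153 - \left(135 - 4 i \sqrt{17}\right)\right) \frac{1}{28647} = \left(18 + 4 i \sqrt{17}\right) \frac{1}{28647} = \frac{2}{3183} + \frac{4 i \sqrt{17}}{28647}$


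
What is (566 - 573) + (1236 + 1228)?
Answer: 2457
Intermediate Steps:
(566 - 573) + (1236 + 1228) = -7 + 2464 = 2457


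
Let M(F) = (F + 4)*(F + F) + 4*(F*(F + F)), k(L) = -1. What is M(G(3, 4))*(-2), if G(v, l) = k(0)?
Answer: -4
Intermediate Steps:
G(v, l) = -1
M(F) = 8*F² + 2*F*(4 + F) (M(F) = (4 + F)*(2*F) + 4*(F*(2*F)) = 2*F*(4 + F) + 4*(2*F²) = 2*F*(4 + F) + 8*F² = 8*F² + 2*F*(4 + F))
M(G(3, 4))*(-2) = (2*(-1)*(4 + 5*(-1)))*(-2) = (2*(-1)*(4 - 5))*(-2) = (2*(-1)*(-1))*(-2) = 2*(-2) = -4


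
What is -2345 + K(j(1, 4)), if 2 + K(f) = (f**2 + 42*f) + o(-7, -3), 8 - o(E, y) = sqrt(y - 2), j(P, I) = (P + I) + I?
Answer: -1880 - I*sqrt(5) ≈ -1880.0 - 2.2361*I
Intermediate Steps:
j(P, I) = P + 2*I (j(P, I) = (I + P) + I = P + 2*I)
o(E, y) = 8 - sqrt(-2 + y) (o(E, y) = 8 - sqrt(y - 2) = 8 - sqrt(-2 + y))
K(f) = 6 + f**2 + 42*f - I*sqrt(5) (K(f) = -2 + ((f**2 + 42*f) + (8 - sqrt(-2 - 3))) = -2 + ((f**2 + 42*f) + (8 - sqrt(-5))) = -2 + ((f**2 + 42*f) + (8 - I*sqrt(5))) = -2 + (8 + f**2 + 42*f - I*sqrt(5)) = 6 + f**2 + 42*f - I*sqrt(5))
-2345 + K(j(1, 4)) = -2345 + (6 + (1 + 2*4)**2 + 42*(1 + 2*4) - I*sqrt(5)) = -2345 + (6 + (1 + 8)**2 + 42*(1 + 8) - I*sqrt(5)) = -2345 + (6 + 9**2 + 42*9 - I*sqrt(5)) = -2345 + (6 + 81 + 378 - I*sqrt(5)) = -2345 + (465 - I*sqrt(5)) = -1880 - I*sqrt(5)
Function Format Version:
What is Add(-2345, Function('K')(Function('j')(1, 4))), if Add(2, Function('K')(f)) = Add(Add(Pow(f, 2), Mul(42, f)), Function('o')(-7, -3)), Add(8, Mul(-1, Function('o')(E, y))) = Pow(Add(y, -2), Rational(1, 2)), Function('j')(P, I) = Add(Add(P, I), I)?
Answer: Add(-1880, Mul(-1, I, Pow(5, Rational(1, 2)))) ≈ Add(-1880.0, Mul(-2.2361, I))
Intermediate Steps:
Function('j')(P, I) = Add(P, Mul(2, I)) (Function('j')(P, I) = Add(Add(I, P), I) = Add(P, Mul(2, I)))
Function('o')(E, y) = Add(8, Mul(-1, Pow(Add(-2, y), Rational(1, 2)))) (Function('o')(E, y) = Add(8, Mul(-1, Pow(Add(y, -2), Rational(1, 2)))) = Add(8, Mul(-1, Pow(Add(-2, y), Rational(1, 2)))))
Function('K')(f) = Add(6, Pow(f, 2), Mul(42, f), Mul(-1, I, Pow(5, Rational(1, 2)))) (Function('K')(f) = Add(-2, Add(Add(Pow(f, 2), Mul(42, f)), Add(8, Mul(-1, Pow(Add(-2, -3), Rational(1, 2)))))) = Add(-2, Add(Add(Pow(f, 2), Mul(42, f)), Add(8, Mul(-1, Pow(-5, Rational(1, 2)))))) = Add(-2, Add(Add(Pow(f, 2), Mul(42, f)), Add(8, Mul(-1, Mul(I, Pow(5, Rational(1, 2))))))) = Add(-2, Add(Add(Pow(f, 2), Mul(42, f)), Add(8, Mul(-1, I, Pow(5, Rational(1, 2)))))) = Add(-2, Add(8, Pow(f, 2), Mul(42, f), Mul(-1, I, Pow(5, Rational(1, 2))))) = Add(6, Pow(f, 2), Mul(42, f), Mul(-1, I, Pow(5, Rational(1, 2)))))
Add(-2345, Function('K')(Function('j')(1, 4))) = Add(-2345, Add(6, Pow(Add(1, Mul(2, 4)), 2), Mul(42, Add(1, Mul(2, 4))), Mul(-1, I, Pow(5, Rational(1, 2))))) = Add(-2345, Add(6, Pow(Add(1, 8), 2), Mul(42, Add(1, 8)), Mul(-1, I, Pow(5, Rational(1, 2))))) = Add(-2345, Add(6, Pow(9, 2), Mul(42, 9), Mul(-1, I, Pow(5, Rational(1, 2))))) = Add(-2345, Add(6, 81, 378, Mul(-1, I, Pow(5, Rational(1, 2))))) = Add(-2345, Add(465, Mul(-1, I, Pow(5, Rational(1, 2))))) = Add(-1880, Mul(-1, I, Pow(5, Rational(1, 2))))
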